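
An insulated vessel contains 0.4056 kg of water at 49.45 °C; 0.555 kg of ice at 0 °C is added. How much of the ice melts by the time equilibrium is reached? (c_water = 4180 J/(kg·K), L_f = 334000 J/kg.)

Heat available from the water dropping to 0 °C: 0.4056×4180×49.45 = 83838 J.
To melt every bit of ice: 0.555×334000 = 185370 J.
83838 J < 185370 J, so only part of the ice melts and the system sits at 0 °C.
Mass melted = 83838/334000 ≈ 0.251 kg.

m_melted ≈ 0.251 kg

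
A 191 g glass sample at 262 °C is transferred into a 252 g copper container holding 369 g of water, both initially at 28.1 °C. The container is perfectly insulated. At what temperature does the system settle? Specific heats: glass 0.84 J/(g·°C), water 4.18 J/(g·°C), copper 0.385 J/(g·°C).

T_f = Σ m_i c_i T_i / Σ m_i c_i:
T_f = (160.44×262 + 1542.4×28.1 + 97.02×28.1) / (160.44 + 1542.4 + 97.02)
    = 88104 / 1799.9 ≈ 48.95 °C

T_f ≈ 48.9 °C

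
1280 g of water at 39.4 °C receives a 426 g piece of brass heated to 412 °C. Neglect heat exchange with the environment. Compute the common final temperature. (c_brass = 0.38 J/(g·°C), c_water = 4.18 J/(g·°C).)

T_f is the heat-capacity-weighted average of the initial temperatures:
T_f = (161.88*412 + 5350.4*39.4) / (161.88 + 5350.4)
    = 277500 / 5512.3 ≈ 50.34 °C

T_f ≈ 50.3 °C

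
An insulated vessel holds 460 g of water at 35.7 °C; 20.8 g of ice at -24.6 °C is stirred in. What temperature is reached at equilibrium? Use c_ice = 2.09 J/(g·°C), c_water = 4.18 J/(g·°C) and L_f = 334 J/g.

T_f ≈ 30.2 °C

Setting the total heat transfer to zero:
warm ice to 0 °C: 20.8·2.09·(0 − (-24.6)) = 1069.4; melt ice: 20.8·334 = 6947.2; meltwater 0→T: 20.8·4.18·T = 86.94 T; water: 1922.8(T − 35.7)
2009.7 T = 68644 − 8016.6 = 60627
T ≈ 30.17 °C — above 0 °C, consistent with complete melting.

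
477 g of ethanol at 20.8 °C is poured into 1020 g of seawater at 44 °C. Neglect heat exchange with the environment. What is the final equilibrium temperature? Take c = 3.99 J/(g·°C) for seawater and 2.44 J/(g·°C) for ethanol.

T_f ≈ 38.8 °C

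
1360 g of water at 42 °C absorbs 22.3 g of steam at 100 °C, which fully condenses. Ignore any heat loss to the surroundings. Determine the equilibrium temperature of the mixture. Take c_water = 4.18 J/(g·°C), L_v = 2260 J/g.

Heat gained plus heat lost sum to zero:
steam→water at 100 °C releases m L_v = 22.3·2260 = 50398; condensed water 100 °C→T: 93.21(T − 100); original water: 5684.8(T − 42)
5778 T = 50398 + 9321.4 + 238762 = 298481
T ≈ 51.66 °C (< 100 °C, so full condensation is consistent).

T_f ≈ 51.7 °C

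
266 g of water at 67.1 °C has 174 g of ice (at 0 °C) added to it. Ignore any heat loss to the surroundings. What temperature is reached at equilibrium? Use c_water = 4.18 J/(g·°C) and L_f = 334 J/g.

Taking heat into each body as positive, Σ m c ΔT = 0:
latent heat to melt: 174×334 = 58116; meltwater 0→T: 174×4.18×T = 727.32 T; water: 1111.9(T − 67.1)
1839.2 T = 74607 − 58116 = 16491
T ≈ 8.97 °C — above 0 °C, consistent with complete melting.

T_f ≈ 9.0 °C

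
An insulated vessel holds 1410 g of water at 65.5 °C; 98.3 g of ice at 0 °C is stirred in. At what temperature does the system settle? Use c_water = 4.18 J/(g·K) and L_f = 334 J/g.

Let T be the final temperature. ΣQ_i = 0:
melt ice: 98.3·334 = 32832; meltwater 0→T: 98.3·4.18·T = 410.89 T; water: 5893.8(T − 65.5)
6304.7 T = 386044 − 32832 = 353212
T ≈ 56.02 °C — above 0 °C, consistent with complete melting.

T_f ≈ 56.0 °C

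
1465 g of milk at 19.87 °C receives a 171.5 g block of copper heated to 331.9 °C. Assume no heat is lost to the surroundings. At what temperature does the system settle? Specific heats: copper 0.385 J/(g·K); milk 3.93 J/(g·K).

T_f ≈ 23.4 °C

Energy conservation, ΣQ = 0:
171.5·0.385·(T − 331.9) + 1465·3.93·(T − 19.87) = 0
66.03(T − 331.9) + 5757.4(T − 19.87) = 0
5823.5 T = 136315
T = 136315/5823.5 ≈ 23.41 °C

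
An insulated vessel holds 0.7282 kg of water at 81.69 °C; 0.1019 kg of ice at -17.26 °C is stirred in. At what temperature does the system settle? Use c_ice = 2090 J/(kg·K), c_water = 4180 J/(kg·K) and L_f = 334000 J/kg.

T_f ≈ 60.8 °C

Net heat exchanged in the isolated system is zero:
warm ice to 0 °C: 0.1019·2090·(0 − (-17.26)) = 3675.9; melt ice: 0.1019·334000 = 34035; meltwater 0→T: 0.1019·4180·T = 425.94 T; water: 3043.9(T − 81.69)
3469.8 T = 248654 − 37710 = 210944
T ≈ 60.79 °C. Since T > 0 °C, the all-ice-melts assumption holds.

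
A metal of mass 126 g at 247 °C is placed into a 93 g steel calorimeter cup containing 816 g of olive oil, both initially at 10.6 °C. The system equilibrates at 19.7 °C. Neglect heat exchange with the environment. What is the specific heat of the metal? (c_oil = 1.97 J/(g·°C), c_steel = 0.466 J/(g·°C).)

Conservation of energy gives ΣQ = 0:
126·c·(19.7 − 247) + 816·1.97·(19.7 − 10.6) + 93·0.466·(19.7 − 10.6) = 0
-28640 c = -15023
c = -15023/-28640 ≈ 0.5245 J/(g·°C)

c ≈ 0.525 J/(g·°C)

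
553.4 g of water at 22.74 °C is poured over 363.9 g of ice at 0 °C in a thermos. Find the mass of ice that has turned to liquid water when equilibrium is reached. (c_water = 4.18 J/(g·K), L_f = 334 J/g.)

Heat available from the water dropping to 0 °C: 553.4·4.18·22.74 = 52602 J.
Fully melting the ice requires m_ice L_f = 363.9·334 = 121543 J.
That's not enough to melt it all — equilibrium is at 0 °C with ice remaining.
Mass melted = 52602/334 ≈ 157.5 g.

m_melted ≈ 157 g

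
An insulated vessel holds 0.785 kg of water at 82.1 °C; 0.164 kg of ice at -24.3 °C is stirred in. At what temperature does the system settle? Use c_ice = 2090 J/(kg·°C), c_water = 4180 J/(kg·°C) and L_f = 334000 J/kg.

T_f ≈ 52.0 °C

Conservation of energy gives ΣQ = 0:
warm ice to 0 °C: 0.164×2090×(0 − (-24.3)) = 8329.1; melt ice: 0.164×334000 = 54776; warm the meltwater: 685.52 T; water cools: 0.785×4180×(T − 82.1) = 3281.3(T − 82.1)
3966.8 T = 269395 − 63105 = 206290
T ≈ 52.00 °C — above 0 °C, consistent with complete melting.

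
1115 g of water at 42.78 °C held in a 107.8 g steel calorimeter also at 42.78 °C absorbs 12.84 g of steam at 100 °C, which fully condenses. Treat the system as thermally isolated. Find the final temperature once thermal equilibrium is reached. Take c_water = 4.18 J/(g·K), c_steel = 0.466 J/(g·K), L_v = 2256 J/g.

T_f ≈ 49.5 °C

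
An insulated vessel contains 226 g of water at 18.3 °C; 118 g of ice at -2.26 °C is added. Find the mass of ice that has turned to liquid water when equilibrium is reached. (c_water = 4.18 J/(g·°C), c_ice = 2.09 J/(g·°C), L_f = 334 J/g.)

Heat available from the water dropping to 0 °C: 226·4.18·18.3 = 17288 J.
Warming the ice to 0 °C takes 118·2.09·2.26 = 557.36 J, leaving 16730 J for melting.
To melt every bit of ice: 118·334 = 39412 J.
16730 J < 39412 J, so only part of the ice melts and the system sits at 0 °C.
m_melt = 16730 / L_f = 50.09 g.

m_melted ≈ 50.1 g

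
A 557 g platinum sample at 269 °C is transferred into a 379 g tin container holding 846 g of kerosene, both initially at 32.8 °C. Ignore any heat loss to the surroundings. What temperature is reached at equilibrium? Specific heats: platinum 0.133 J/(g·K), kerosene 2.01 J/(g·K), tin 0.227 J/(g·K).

T_f ≈ 42.2 °C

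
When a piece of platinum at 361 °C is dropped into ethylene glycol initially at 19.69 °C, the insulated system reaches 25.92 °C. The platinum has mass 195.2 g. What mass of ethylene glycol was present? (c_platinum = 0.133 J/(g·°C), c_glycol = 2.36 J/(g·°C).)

m ≈ 592 g

Heat lost by the platinum = heat gained by the glycol:
195.2×0.133×(361 − 25.92) = m×2.36×(25.92 − 19.69)
14.7 m = 8699.2  ⇒  m ≈ 591.7 g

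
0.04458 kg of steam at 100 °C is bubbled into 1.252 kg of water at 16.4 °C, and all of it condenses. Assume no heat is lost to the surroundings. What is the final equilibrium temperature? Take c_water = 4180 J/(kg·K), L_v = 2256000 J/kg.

Conservation of energy gives ΣQ = 0:
condense steam: −0.04458×2256000 = −100572; condensate cools 100→T: 0.04458×4180×(T − 100) = 186.34(T − 100); water warms: 1.252×4180×(T − 16.4) = 5233.4(T − 16.4)
5419.7 T = 100572 + 18634 + 85827 = 205034
T ≈ 37.83 °C, under the boiling point, so the assumption holds.

T_f ≈ 37.8 °C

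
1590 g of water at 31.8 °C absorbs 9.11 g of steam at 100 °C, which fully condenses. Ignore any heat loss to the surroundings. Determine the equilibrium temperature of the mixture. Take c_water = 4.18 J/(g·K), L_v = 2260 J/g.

T_f ≈ 35.3 °C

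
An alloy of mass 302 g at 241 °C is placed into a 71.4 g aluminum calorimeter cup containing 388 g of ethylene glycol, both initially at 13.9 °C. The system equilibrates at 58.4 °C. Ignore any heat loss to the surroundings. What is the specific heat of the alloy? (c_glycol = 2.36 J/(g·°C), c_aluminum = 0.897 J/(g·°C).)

c ≈ 0.791 J/(g·°C)

Setting the total heat transfer to zero:
302·c·(58.4 − 241) + 388·2.36·(58.4 − 13.9) + 71.4·0.897·(58.4 − 13.9) = 0
-55145 c = -43598
c = -43598/-55145 ≈ 0.7906 J/(g·°C)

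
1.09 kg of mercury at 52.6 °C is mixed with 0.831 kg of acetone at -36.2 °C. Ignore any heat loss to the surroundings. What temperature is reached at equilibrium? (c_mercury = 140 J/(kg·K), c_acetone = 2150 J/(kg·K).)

Heat lost by the mercury equals heat gained by the acetone:
1.09×140×(52.6 − T) = 0.831×2150×(T − (-36.2))
152.6(52.6 − T) = 1786.6(T − (-36.2))
1939.2 T = -56650  ⇒  T ≈ -29.21 °C

T_f ≈ -29.2 °C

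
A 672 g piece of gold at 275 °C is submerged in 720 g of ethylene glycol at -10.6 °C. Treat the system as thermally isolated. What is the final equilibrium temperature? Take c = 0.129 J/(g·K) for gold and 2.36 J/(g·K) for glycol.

Setting the total heat transfer to zero:
672×0.129×(T − 275) + 720×2.36×(T − (-10.6)) = 0
1785.9 T = 5827.7
T ≈ 3.26 °C

T_f ≈ 3.3 °C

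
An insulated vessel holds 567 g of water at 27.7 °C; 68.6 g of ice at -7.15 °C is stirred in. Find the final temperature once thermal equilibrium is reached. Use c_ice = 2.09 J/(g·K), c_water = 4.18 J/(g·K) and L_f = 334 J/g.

T_f ≈ 15.7 °C

Energy conservation, ΣQ = 0:
ice -7.15→0 °C: 68.6·2.09·7.15 = 1025.1; fusion: m_ice L_f = 68.6·334 = 22912; meltwater 0→T: 68.6·4.18·T = 286.75 T; water: 2370.1(T − 27.7)
2656.8 T = 65651 − 23938 = 41713
T ≈ 15.70 °C. Since T > 0 °C, the all-ice-melts assumption holds.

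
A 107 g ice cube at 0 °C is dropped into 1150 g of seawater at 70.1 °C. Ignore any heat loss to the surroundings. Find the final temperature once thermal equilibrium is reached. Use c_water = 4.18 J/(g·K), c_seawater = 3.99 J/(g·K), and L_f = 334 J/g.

Net heat exchanged in the isolated system is zero:
melt ice: 107·334 = 35738
  meltwater 0→T: 107·4.18·T = 447.26 T
  seawater cools: 1150·3.99·(T − 70.1) = 4588.5(T − 70.1)
5035.8 T = 321654 − 35738 = 285916
T ≈ 56.78 °C — above 0 °C, consistent with complete melting.

T_f ≈ 56.8 °C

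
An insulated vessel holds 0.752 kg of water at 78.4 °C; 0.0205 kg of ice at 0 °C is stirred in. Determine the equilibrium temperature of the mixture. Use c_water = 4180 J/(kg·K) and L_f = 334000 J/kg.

T_f ≈ 74.2 °C

Energy balance with sensible and latent terms:
fusion: m_ice L_f = 0.0205×334000 = 6847; warm the meltwater: 85.69 T; water: 3143.4(T − 78.4)
3229.1 T = 246439 − 6847 = 239592
T ≈ 74.20 °C (positive, so assuming full melt was valid).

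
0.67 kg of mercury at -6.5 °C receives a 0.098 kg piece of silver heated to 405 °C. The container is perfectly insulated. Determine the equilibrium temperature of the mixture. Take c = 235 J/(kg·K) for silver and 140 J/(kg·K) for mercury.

T_f ≈ 74.6 °C

Heat lost by the silver equals heat gained by the mercury:
0.098·235·(405 − T) = 0.67·140·(T − (-6.5))
23.03(405 − T) = 93.8(T − (-6.5))
116.83 T = 8717.4  ⇒  T ≈ 74.62 °C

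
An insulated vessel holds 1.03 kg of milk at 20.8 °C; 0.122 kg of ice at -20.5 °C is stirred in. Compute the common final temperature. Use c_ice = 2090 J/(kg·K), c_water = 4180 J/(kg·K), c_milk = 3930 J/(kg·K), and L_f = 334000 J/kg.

T_f ≈ 8.4 °C

Sum of m c ΔT and latent-heat terms is zero:
warm ice to 0 °C: 0.122×2090×(0 − (-20.5)) = 5227.1
  latent heat to melt: 0.122×334000 = 40748
  warm the meltwater: 509.96 T
  milk: 4047.9(T − 20.8)
4557.9 T = 84196 − 45975 = 38221
T ≈ 8.39 °C. Since T > 0 °C, the all-ice-melts assumption holds.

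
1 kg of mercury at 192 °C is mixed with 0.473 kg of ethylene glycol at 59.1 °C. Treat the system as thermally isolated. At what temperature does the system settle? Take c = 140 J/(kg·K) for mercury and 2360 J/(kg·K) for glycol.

T_f ≈ 73.9 °C

Set heat shed by the hot body equal to heat absorbed by the cold body:
1×140×(192 − T) = 0.473×2360×(T − 59.1)
140(192 − T) = 1116.3(T − 59.1)
1256.3 T = 92852  ⇒  T ≈ 73.91 °C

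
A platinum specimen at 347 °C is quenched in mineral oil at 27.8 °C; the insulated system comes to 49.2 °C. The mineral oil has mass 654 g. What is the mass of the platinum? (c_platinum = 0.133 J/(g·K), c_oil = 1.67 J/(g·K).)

Heat lost by the platinum = heat gained by the oil:
m·0.133·(347 − 49.2) = 654·1.67·(49.2 − 27.8)
39.61 m = 23373  ⇒  m ≈ 590.1 g

m ≈ 590 g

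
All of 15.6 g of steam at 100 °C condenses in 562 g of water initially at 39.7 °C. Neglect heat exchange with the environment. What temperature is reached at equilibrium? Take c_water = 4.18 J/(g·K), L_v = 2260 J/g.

T_f ≈ 55.9 °C

Heat gained plus heat lost sum to zero:
steam→water at 100 °C releases m L_v = 15.6×2260 = 35256; condensed water 100 °C→T: 65.21(T − 100); original water: 2349.2(T − 39.7)
2414.4 T = 35256 + 6520.8 + 93262 = 135038
T ≈ 55.93 °C (< 100 °C, so full condensation is consistent).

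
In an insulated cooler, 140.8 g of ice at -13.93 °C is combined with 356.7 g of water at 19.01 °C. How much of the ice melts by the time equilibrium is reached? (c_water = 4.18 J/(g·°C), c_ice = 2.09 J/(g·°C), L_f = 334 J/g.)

m_melted ≈ 72.6 g

Water can give up m c ΔT = 356.7·4.18·19.01 = 28344 J before reaching 0 °C.
Warming the ice to 0 °C takes 140.8·2.09·13.93 = 4099.2 J, leaving 24245 J for melting.
To melt every bit of ice: 140.8·334 = 47027 J.
That's not enough to melt it all — equilibrium is at 0 °C with ice remaining.
m_melted·334 = 24245  ⇒  m_melted ≈ 72.59 g.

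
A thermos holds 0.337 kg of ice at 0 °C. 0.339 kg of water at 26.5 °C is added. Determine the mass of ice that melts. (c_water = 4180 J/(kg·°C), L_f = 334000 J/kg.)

m_melted ≈ 0.112 kg

Water can give up m c ΔT = 0.339·4180·26.5 = 37551 J before reaching 0 °C.
Fully melting the ice requires m_ice L_f = 0.337·334000 = 112558 J.
Since 37551 < 112558 J, not all the ice melts; equilibrium is at 0 °C.
Mass melted = 37551/334000 ≈ 0.1124 kg.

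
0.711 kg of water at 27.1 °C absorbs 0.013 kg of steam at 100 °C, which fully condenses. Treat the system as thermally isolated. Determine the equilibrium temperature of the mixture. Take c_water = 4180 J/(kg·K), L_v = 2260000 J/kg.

T_f ≈ 38.1 °C

Conservation of energy gives ΣQ = 0:
steam→water at 100 °C releases m L_v = 0.013×2260000 = 29380; condensed water 100 °C→T: 54.34(T − 100); original water: 2972(T − 27.1)
3026.3 T = 29380 + 5434 + 80541 = 115355
T ≈ 38.12 °C — below 100 °C, confirming all the steam condensed.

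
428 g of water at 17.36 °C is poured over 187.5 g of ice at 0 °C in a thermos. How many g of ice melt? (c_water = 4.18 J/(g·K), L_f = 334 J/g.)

m_melted ≈ 93 g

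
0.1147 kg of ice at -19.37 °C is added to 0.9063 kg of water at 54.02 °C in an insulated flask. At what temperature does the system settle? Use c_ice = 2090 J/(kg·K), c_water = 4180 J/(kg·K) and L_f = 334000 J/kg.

T_f ≈ 37.9 °C

Sum of m c ΔT and latent-heat terms is zero:
ice -19.37→0 °C: 0.1147·2090·19.37 = 4643.4
  latent heat to melt: 0.1147·334000 = 38310
  warm the meltwater: 479.45 T
  water: 3788.3(T − 54.02)
4267.8 T = 204646 − 42953 = 161693
T ≈ 37.89 °C — above 0 °C, consistent with complete melting.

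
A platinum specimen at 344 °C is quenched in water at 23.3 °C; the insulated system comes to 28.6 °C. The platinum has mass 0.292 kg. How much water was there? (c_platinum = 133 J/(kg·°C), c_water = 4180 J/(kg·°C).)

m ≈ 0.553 kg

Conservation of energy gives ΣQ = 0:
0.292·133·(28.6 − 344) + m·4180·(28.6 − 23.3) = 0
22154 m = 12249
m = 12249/22154 ≈ 0.5529 kg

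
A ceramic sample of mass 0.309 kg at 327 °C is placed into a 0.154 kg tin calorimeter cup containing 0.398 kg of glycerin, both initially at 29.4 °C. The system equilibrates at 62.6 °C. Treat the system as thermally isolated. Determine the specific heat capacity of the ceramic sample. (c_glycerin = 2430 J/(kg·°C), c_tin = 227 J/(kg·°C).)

c ≈ 407 J/(kg·°C)

Energy conservation, ΣQ = 0:
0.309·c·(62.6 − 327) + 0.398·2430·(62.6 − 29.4) + 0.154·227·(62.6 − 29.4) = 0
-81.7 c = -33270
c = -33270/-81.7 ≈ 407.2 J/(kg·°C)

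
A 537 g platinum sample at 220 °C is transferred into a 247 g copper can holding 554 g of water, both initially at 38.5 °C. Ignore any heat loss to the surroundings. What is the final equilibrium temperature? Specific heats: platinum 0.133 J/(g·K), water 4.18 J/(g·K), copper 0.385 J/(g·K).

T_f ≈ 43.7 °C

Energy conservation, ΣQ = 0:
537×0.133×(T − 220) + 554×4.18×(T − 38.5) + 247×0.385×(T − 38.5) = 0
71.42(T − 220) + 2315.7(T − 38.5) + 95.09(T − 38.5) = 0
(71.42 + 2315.7 + 95.09) T = 71.42×220 + 2315.7×38.5 + 95.09×38.5
T = 108529/2482.2 ≈ 43.72 °C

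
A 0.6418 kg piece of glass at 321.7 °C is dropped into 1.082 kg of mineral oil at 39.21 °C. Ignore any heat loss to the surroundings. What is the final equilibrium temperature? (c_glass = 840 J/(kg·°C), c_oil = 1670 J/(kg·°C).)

T_f ≈ 104.1 °C

Heat gained plus heat lost sum to zero:
0.6418×840×(T − 321.7) + 1.082×1670×(T − 39.21) = 0
(539.11 + 1806.9) T = 539.11×321.7 + 1806.9×39.21
T = 244282 / 2346.1 = 104 °C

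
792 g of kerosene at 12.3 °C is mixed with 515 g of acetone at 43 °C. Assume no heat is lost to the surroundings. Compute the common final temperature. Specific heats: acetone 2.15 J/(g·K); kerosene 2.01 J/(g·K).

T_f ≈ 24.9 °C

T_f = Σ m_i c_i T_i / Σ m_i c_i:
T_f = (1107.2·43 + 1591.9·12.3) / (1107.2 + 1591.9)
    = 67192 / 2699.2 ≈ 24.89 °C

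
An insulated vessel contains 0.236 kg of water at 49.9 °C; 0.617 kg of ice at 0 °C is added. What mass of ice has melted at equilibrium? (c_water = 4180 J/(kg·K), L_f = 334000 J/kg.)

m_melted ≈ 0.147 kg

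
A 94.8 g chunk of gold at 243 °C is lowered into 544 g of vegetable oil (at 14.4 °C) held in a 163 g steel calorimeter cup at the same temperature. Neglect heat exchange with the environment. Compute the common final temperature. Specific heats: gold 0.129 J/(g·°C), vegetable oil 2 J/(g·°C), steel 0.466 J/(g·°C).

T_f ≈ 16.8 °C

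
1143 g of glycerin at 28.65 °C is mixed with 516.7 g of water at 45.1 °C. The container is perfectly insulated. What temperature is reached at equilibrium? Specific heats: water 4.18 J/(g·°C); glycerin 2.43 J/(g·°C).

T_f ≈ 35.8 °C

Conservation of energy gives ΣQ = 0:
516.7×4.18×(T − 45.1) + 1143×2.43×(T − 28.65) = 0
4937.3 T = 176982
T = 176982 / 4937.3 = 35.8 °C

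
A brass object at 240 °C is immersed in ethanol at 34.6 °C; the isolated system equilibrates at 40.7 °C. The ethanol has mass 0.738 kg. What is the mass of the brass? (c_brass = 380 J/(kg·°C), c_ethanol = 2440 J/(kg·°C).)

Heat lost by the brass = heat gained by the ethanol:
m×380×(240 − 40.7) = 0.738×2440×(40.7 − 34.6)
75734 m = 10984  ⇒  m ≈ 0.145 kg

m ≈ 0.145 kg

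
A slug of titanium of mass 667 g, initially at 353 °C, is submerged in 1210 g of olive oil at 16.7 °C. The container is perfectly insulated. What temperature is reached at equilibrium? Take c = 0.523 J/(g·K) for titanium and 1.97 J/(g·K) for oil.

T_f ≈ 59.6 °C

Heat lost by the titanium equals heat gained by the oil:
667·0.523·(353 − T) = 1210·1.97·(T − 16.7)
348.84(353 − T) = 2383.7(T − 16.7)
2732.5 T = 162949  ⇒  T ≈ 59.63 °C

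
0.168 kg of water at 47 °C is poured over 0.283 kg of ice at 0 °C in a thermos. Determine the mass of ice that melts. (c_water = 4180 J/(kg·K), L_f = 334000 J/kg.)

Water can give up m c ΔT = 0.168×4180×47 = 33005 J before reaching 0 °C.
To melt every bit of ice: 0.283×334000 = 94522 J.
That's not enough to melt it all — equilibrium is at 0 °C with ice remaining.
Mass melted = 33005/334000 ≈ 0.09882 kg.

m_melted ≈ 0.0988 kg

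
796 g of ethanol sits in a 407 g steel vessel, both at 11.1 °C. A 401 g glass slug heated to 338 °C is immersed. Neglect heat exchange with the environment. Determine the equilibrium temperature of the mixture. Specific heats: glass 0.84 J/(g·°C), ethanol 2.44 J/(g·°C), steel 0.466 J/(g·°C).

Energy conservation, ΣQ = 0:
401×0.84×(T − 338) + 796×2.44×(T − 11.1) + 407×0.466×(T − 11.1) = 0
336.84(T − 338) + 1942.2(T − 11.1) + 189.66(T − 11.1) = 0
2468.7 T = 137516
T = 137516 / 2468.7 = 55.7 °C

T_f ≈ 55.7 °C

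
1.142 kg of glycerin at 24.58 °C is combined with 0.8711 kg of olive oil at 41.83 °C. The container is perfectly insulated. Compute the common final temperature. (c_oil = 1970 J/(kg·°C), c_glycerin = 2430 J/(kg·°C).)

Taking heat into each body as positive, Σ m c ΔT = 0:
0.8711×1970×(T − 41.83) + 1.142×2430×(T − 24.58) = 0
4491.1 T = 139994
T ≈ 31.17 °C

T_f ≈ 31.2 °C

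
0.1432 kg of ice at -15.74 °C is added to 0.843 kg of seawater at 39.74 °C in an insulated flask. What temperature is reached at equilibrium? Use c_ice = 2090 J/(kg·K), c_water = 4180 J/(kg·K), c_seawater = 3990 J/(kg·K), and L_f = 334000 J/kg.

T_f ≈ 20.5 °C

Conservation of energy gives ΣQ = 0:
warm ice to 0 °C: 0.1432×2090×(0 − (-15.74)) = 4710.8; latent heat to melt: 0.1432×334000 = 47829; meltwater 0→T: 0.1432×4180×T = 598.58 T; seawater cools: 0.843×3990×(T − 39.74) = 3363.6(T − 39.74)
3962.1 T = 133668 − 52540 = 81129
T ≈ 20.48 °C — above 0 °C, consistent with complete melting.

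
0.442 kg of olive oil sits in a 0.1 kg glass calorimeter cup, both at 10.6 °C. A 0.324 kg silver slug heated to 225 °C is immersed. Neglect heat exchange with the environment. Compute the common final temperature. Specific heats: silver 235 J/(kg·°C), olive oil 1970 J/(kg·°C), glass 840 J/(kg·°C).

T_f = Σ m_i c_i T_i / Σ m_i c_i:
T_f = (76.14*225 + 870.74*10.6 + 84*10.6) / (76.14 + 870.74 + 84)
    = 27252 / 1030.9 ≈ 26.44 °C

T_f ≈ 26.4 °C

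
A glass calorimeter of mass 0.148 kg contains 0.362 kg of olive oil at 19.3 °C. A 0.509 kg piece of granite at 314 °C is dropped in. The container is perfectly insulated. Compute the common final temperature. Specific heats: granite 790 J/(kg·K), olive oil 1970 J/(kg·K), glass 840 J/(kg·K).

T_f ≈ 114.9 °C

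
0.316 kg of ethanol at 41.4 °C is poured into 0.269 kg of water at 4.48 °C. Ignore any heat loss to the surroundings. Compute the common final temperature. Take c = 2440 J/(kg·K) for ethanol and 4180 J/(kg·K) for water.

Taking heat into each body as positive, Σ m c ΔT = 0:
0.316·2440·(T − 41.4) + 0.269·4180·(T − 4.48) = 0
771.04(T − 41.4) + 1124.4(T − 4.48) = 0
1895.5 T = 36958
T = 36958 / 1895.5 = 19.5 °C

T_f ≈ 19.5 °C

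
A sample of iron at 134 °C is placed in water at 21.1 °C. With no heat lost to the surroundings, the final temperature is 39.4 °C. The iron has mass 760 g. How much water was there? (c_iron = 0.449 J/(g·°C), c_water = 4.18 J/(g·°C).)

m ≈ 422 g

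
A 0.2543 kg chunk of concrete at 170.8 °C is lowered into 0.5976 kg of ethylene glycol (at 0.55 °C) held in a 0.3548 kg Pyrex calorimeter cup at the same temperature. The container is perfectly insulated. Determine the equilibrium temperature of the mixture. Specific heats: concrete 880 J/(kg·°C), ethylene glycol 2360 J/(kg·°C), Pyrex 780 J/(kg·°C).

Net heat exchanged in the isolated system is zero:
0.2543·880·(T − 170.8) + 0.5976·2360·(T − 0.55) + 0.3548·780·(T − 0.55) = 0
223.78(T − 170.8) + 1410.3(T − 0.55) + 276.74(T − 0.55) = 0
(223.78 + 1410.3 + 276.74) T = 223.78·170.8 + 1410.3·0.55 + 276.74·0.55
T = 39150/1910.9 ≈ 20.49 °C

T_f ≈ 20.5 °C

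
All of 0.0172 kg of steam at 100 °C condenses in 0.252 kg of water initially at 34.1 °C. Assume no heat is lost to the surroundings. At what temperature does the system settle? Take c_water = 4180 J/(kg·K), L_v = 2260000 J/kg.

T_f ≈ 72.9 °C

Taking heat into each body as positive, Σ m c ΔT = 0:
steam→water at 100 °C releases m L_v = 0.0172×2260000 = 38872; condensate cools 100→T: 0.0172×4180×(T − 100) = 71.9(T − 100); original water: 1053.4(T − 34.1)
1125.3 T = 38872 + 7189.6 + 35920 = 81981
T ≈ 72.86 °C — below 100 °C, confirming all the steam condensed.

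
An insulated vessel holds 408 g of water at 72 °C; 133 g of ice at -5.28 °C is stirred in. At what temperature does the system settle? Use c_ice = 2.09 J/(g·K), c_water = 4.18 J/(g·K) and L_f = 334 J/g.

Let T be the final temperature. ΣQ_i = 0:
warm ice to 0 °C: 133·2.09·(0 − (-5.28)) = 1467.7
  latent heat to melt: 133·334 = 44422
  warm the meltwater: 555.94 T
  water cools: 408·4.18·(T − 72) = 1705.4(T − 72)
2261.4 T = 122792 − 45890 = 76902
T ≈ 34.01 °C — above 0 °C, consistent with complete melting.

T_f ≈ 34.0 °C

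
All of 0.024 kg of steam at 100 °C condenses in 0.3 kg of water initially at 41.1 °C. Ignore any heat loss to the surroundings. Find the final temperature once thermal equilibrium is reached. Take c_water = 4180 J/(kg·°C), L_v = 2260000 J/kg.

Net heat exchanged in the isolated system is zero:
steam→water at 100 °C releases m L_v = 0.024×2260000 = 54240; condensed water 100 °C→T: 100.32(T − 100); original water: 1254(T − 41.1)
1354.3 T = 54240 + 10032 + 51539 = 115811
T ≈ 85.51 °C — below 100 °C, confirming all the steam condensed.

T_f ≈ 85.5 °C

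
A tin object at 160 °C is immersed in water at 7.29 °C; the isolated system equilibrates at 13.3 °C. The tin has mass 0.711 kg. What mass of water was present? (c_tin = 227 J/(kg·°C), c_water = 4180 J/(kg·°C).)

|Q_tin| = |Q_water|:
0.711×227×(160 − 13.3) = m×4180×(13.3 − 7.29)
25122 m = 23677  ⇒  m ≈ 0.9425 kg

m ≈ 0.942 kg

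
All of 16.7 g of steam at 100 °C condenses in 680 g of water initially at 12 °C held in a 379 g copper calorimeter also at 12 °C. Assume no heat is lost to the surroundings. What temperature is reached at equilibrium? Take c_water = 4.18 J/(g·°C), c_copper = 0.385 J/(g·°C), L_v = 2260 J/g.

T_f ≈ 26.4 °C

Conservation of energy gives ΣQ = 0:
latent heat released on condensation: 16.7·2260 = 37742; condensate cools 100→T: 16.7·4.18·(T − 100) = 69.81(T − 100); original water: 2842.4(T − 12); cup: 145.91(T − 12)
3058.1 T = 37742 + 6980.6 + 35860 = 80582
T ≈ 26.35 °C — below 100 °C, confirming all the steam condensed.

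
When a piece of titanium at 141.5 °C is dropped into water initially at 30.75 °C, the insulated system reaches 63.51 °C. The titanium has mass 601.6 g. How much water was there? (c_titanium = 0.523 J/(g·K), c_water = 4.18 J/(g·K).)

m ≈ 179 g

Setting the total heat transfer to zero:
601.6·0.523·(63.51 − 141.5) + m·4.18·(63.51 − 30.75) = 0
136.94 m = 24539
m = 24539/136.94 ≈ 179.2 g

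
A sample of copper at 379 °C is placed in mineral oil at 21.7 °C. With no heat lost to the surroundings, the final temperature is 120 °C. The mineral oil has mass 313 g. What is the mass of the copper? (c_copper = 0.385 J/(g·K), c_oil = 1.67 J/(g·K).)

m ≈ 515 g

Heat lost by the copper = heat gained by the oil:
m×0.385×(379 − 120) = 313×1.67×(120 − 21.7)
99.72 m = 51382  ⇒  m ≈ 515.3 g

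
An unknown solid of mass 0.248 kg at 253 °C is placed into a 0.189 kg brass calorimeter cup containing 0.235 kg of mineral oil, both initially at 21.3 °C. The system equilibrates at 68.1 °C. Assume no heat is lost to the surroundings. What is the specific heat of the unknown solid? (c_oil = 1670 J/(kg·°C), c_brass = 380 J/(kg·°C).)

Conservation of energy gives ΣQ = 0:
0.248·c·(68.1 − 253) + 0.235·1670·(68.1 − 21.3) + 0.189·380·(68.1 − 21.3) = 0
-45.86 c = -21728
c = -21728/-45.86 ≈ 473.8 J/(kg·°C)

c ≈ 474 J/(kg·°C)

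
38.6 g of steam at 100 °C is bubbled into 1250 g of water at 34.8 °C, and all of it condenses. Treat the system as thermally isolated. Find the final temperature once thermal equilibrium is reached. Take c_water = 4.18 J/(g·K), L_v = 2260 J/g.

T_f ≈ 52.9 °C

Taking heat into each body as positive, Σ m c ΔT = 0:
condense steam: −38.6·2260 = −87236; condensate cools 100→T: 38.6·4.18·(T − 100) = 161.35(T − 100); water warms: 1250·4.18·(T − 34.8) = 5225(T − 34.8)
5386.3 T = 87236 + 16135 + 181830 = 285201
T ≈ 52.95 °C — below 100 °C, confirming all the steam condensed.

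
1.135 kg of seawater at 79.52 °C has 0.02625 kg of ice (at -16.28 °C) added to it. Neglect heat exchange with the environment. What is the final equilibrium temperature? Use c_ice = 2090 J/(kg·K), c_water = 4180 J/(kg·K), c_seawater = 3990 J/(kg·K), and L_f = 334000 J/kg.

Taking heat into each body as positive, Σ m c ΔT = 0:
ice -16.28→0 °C: 0.02625×2090×16.28 = 893.16; melt ice: 0.02625×334000 = 8767.5; warm the meltwater: 109.72 T; seawater cools: 1.135×3990×(T − 79.52) = 4528.6(T − 79.52)
4638.4 T = 360118 − 9660.7 = 350458
T ≈ 75.56 °C (positive, so assuming full melt was valid).

T_f ≈ 75.6 °C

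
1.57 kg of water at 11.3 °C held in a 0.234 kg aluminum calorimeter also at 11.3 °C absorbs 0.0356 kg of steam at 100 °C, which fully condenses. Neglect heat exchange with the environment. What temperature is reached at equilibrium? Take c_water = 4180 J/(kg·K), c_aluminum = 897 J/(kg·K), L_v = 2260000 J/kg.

T_f ≈ 24.8 °C

Sum of m c ΔT and latent-heat terms is zero:
steam→water at 100 °C releases m L_v = 0.0356×2260000 = 80456; condensate cools 100→T: 0.0356×4180×(T − 100) = 148.81(T − 100); water warms: 1.57×4180×(T − 11.3) = 6562.6(T − 11.3); aluminum cup: 0.234×897×(T − 11.3) = 209.9(T − 11.3)
6921.3 T = 80456 + 14881 + 76529 = 171866
T ≈ 24.83 °C, under the boiling point, so the assumption holds.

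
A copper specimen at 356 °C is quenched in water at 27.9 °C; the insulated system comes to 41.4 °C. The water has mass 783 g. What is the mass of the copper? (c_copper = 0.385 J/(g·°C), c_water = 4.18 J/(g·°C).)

m ≈ 365 g

Let T be the final temperature. ΣQ_i = 0:
m·0.385·(41.4 − 356) + 783·4.18·(41.4 − 27.9) = 0
-121.12 m = -44185
m = -44185/-121.12 ≈ 364.8 g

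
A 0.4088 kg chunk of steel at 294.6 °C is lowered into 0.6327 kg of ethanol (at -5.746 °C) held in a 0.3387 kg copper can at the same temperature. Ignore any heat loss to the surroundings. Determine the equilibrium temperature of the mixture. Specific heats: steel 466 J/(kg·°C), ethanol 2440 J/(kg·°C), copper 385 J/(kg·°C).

T_f ≈ 24.9 °C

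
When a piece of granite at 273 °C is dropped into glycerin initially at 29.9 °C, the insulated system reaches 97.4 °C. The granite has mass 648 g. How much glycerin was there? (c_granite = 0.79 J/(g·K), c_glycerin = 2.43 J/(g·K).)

m ≈ 548 g

Energy conservation, ΣQ = 0:
648·0.79·(97.4 − 273) + m·2.43·(97.4 − 29.9) = 0
164.03 m = 89893
m = 89893/164.03 ≈ 548 g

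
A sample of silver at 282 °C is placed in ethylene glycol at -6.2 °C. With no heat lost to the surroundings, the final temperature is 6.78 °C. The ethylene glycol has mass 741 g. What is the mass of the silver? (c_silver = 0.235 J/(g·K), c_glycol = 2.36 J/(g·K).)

m ≈ 351 g

Taking heat into each body as positive, Σ m c ΔT = 0:
m×0.235×(6.78 − 282) + 741×2.36×(6.78 − (-6.2)) = 0
-64.68 m = -22699
m = -22699/-64.68 ≈ 351 g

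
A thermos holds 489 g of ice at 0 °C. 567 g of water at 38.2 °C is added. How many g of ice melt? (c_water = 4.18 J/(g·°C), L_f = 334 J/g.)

Heat available from the water dropping to 0 °C: 567×4.18×38.2 = 90536 J.
Fully melting the ice requires m_ice L_f = 489×334 = 163326 J.
That's not enough to melt it all — equilibrium is at 0 °C with ice remaining.
m_melt = 90536 / L_f = 271.1 g.

m_melted ≈ 271 g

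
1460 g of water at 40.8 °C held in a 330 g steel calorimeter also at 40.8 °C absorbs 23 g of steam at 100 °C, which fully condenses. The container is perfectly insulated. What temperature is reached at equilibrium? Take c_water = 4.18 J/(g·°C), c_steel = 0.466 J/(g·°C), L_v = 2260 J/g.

T_f ≈ 49.9 °C

Heat gained plus heat lost sum to zero:
condense steam: −23·2260 = −51980
  condensed water 100 °C→T: 96.14(T − 100)
  water warms: 1460·4.18·(T − 40.8) = 6102.8(T − 40.8)
  cup: 153.78(T − 40.8)
6352.7 T = 51980 + 9614 + 255268 = 316862
T ≈ 49.88 °C — below 100 °C, confirming all the steam condensed.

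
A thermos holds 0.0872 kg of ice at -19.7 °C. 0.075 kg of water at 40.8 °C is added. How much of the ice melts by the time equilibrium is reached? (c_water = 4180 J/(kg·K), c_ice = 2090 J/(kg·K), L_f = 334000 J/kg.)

m_melted ≈ 0.0275 kg

Heat available from the water dropping to 0 °C: 0.075·4180·40.8 = 12791 J.
Of that, 0.0872·2090·19.7 = 3590.3 J goes to bring the ice to 0 °C, leaving 9200.5 J.
Fully melting the ice requires m_ice L_f = 0.0872·334000 = 29125 J.
Since 9200.5 < 29125 J, not all the ice melts; equilibrium is at 0 °C.
Mass melted = 9200.5/334000 ≈ 0.02755 kg.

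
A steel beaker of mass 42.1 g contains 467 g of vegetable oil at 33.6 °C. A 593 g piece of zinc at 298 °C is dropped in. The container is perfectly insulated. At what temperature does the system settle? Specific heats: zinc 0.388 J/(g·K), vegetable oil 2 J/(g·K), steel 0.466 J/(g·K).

Net heat exchanged in the isolated system is zero:
593·0.388·(T − 298) + 467·2·(T − 33.6) + 42.1·0.466·(T − 33.6) = 0
230.08(T − 298) + 934(T − 33.6) + 19.62(T − 33.6) = 0
1183.7 T = 100607
T = 100607 / 1183.7 = 85 °C

T_f ≈ 85.0 °C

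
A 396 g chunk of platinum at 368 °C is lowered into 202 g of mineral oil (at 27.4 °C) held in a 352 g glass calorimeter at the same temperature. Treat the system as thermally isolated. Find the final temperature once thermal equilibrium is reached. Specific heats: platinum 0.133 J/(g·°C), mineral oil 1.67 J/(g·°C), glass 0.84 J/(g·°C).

Let T be the final temperature. ΣQ_i = 0:
396×0.133×(T − 368) + 202×1.67×(T − 27.4) + 352×0.84×(T − 27.4) = 0
685.69 T = 36727
T ≈ 53.56 °C

T_f ≈ 53.6 °C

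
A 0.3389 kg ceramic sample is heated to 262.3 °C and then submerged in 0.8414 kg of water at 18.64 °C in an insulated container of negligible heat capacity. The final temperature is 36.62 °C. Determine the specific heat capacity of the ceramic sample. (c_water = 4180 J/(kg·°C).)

c ≈ 827 J/(kg·°C)

m_s c (T_s − T_f) = m_water c_water (T_f − T_0):
0.3389·c·(262.3 − 36.62) = 0.8414·4180·(36.62 − 18.64)
76.48 c = 63237  ⇒  c ≈ 826.8 J/(kg·°C)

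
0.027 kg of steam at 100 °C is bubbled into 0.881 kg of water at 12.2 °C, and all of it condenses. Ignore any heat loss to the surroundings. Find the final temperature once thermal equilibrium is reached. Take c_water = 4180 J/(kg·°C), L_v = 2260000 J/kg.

Net heat exchanged in the isolated system is zero:
condense steam: −0.027×2260000 = −61020
  condensed water 100 °C→T: 112.86(T − 100)
  water warms: 0.881×4180×(T − 12.2) = 3682.6(T − 12.2)
3795.4 T = 61020 + 11286 + 44927 = 117233
T ≈ 30.89 °C (< 100 °C, so full condensation is consistent).

T_f ≈ 30.9 °C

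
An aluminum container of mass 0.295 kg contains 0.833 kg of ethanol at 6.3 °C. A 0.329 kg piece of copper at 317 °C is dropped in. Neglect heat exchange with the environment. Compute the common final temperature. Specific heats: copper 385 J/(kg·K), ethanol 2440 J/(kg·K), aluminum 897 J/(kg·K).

Taking heat into each body as positive, Σ m c ΔT = 0:
0.329×385×(T − 317) + 0.833×2440×(T − 6.3) + 0.295×897×(T − 6.3) = 0
126.67(T − 317) + 2032.5(T − 6.3) + 264.62(T − 6.3) = 0
2423.8 T = 54625
T = 54625/2423.8 ≈ 22.54 °C

T_f ≈ 22.5 °C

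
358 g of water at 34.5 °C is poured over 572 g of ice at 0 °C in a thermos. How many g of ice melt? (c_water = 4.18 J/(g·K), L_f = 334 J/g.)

m_melted ≈ 155 g

Heat available from the water dropping to 0 °C: 358×4.18×34.5 = 51627 J.
To melt every bit of ice: 572×334 = 191048 J.
Since 51627 < 191048 J, not all the ice melts; equilibrium is at 0 °C.
Mass melted = 51627/334 ≈ 154.6 g.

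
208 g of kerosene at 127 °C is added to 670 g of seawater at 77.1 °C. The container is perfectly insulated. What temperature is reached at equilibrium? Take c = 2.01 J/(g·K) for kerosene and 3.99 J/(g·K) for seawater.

T_f ≈ 83.8 °C

Let T be the final temperature. ΣQ_i = 0:
208·2.01·(T − 127) + 670·3.99·(T − 77.1) = 0
418.08(T − 127) + 2673.3(T − 77.1) = 0
3091.4 T = 259208
T ≈ 83.85 °C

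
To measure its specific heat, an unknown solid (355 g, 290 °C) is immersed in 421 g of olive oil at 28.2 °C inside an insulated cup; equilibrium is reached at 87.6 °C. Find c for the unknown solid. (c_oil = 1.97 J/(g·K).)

Conservation of energy gives ΣQ = 0:
355·c·(87.6 − 290) + 421·1.97·(87.6 − 28.2) = 0
-71852 c = -49265
c = -49265/-71852 ≈ 0.6856 J/(g·K)

c ≈ 0.686 J/(g·K)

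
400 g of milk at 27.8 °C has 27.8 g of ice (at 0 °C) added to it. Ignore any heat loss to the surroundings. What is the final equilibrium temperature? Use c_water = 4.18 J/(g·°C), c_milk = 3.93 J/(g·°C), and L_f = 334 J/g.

Net heat exchanged in the isolated system is zero:
melt ice: 27.8·334 = 9285.2
  warm the meltwater: 116.2 T
  milk: 1572(T − 27.8)
1688.2 T = 43702 − 9285.2 = 34416
T ≈ 20.39 °C (positive, so assuming full melt was valid).

T_f ≈ 20.4 °C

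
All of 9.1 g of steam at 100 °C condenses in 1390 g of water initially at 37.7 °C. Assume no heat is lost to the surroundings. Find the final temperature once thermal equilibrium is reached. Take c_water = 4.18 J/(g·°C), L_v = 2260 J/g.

Sum of m c ΔT and latent-heat terms is zero:
latent heat released on condensation: 9.1×2260 = 20566
  condensate cools 100→T: 9.1×4.18×(T − 100) = 38.04(T − 100)
  original water: 5810.2(T − 37.7)
5848.2 T = 20566 + 3803.8 + 219045 = 243414
T ≈ 41.62 °C, under the boiling point, so the assumption holds.

T_f ≈ 41.6 °C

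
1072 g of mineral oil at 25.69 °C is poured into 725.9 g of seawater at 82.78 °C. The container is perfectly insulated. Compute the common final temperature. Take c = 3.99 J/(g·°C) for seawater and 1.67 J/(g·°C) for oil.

Conservation of energy gives ΣQ = 0:
725.9×3.99×(T − 82.78) + 1072×1.67×(T − 25.69) = 0
(2896.3 + 1790.2) T = 2896.3×82.78 + 1790.2×25.69
T = 285750/4686.6 ≈ 60.97 °C

T_f ≈ 61.0 °C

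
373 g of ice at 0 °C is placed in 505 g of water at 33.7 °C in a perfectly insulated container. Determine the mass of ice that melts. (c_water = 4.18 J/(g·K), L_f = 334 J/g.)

m_melted ≈ 213 g

Heat available from the water dropping to 0 °C: 505·4.18·33.7 = 71137 J.
To melt every bit of ice: 373·334 = 124582 J.
Since 71137 < 124582 J, not all the ice melts; equilibrium is at 0 °C.
m_melt = 71137 / L_f = 213 g.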